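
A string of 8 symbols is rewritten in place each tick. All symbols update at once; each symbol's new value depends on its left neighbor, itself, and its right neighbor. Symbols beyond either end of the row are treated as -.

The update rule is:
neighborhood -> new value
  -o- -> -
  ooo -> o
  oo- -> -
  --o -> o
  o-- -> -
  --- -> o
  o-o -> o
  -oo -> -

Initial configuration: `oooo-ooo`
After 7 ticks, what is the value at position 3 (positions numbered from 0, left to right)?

tick 1: -oo-o-o-
tick 2: o--o-o--
tick 3: --o-o--o
tick 4: oo-o--o-
tick 5: --o--o--
tick 6: oo--o--o
tick 7: ---o--o-
position 3 holds o

o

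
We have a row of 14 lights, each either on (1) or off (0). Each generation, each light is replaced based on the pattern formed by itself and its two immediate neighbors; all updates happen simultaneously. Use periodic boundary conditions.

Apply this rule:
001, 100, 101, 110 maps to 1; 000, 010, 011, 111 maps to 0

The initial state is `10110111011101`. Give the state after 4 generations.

11011001100110
01101110111011
10110011001101
11011101110110

11011101110110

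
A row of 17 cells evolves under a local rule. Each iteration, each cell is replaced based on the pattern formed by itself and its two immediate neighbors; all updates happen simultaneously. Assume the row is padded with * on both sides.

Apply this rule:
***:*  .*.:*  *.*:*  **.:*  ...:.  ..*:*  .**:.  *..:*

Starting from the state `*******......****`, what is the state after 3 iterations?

***********.***.*

********....*.***
*********..***.**
***********.***.*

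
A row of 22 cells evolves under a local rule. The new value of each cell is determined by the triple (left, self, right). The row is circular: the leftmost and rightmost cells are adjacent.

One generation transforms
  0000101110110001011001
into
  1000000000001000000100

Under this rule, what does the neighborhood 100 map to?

At position 0 the neighborhood is 100; the next row has 1 there.

1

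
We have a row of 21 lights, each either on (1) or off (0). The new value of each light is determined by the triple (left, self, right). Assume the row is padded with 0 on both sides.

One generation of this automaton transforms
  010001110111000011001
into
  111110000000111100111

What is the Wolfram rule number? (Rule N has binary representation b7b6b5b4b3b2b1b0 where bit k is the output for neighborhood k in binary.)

23

position 6: 111 → 0  (bit 7 = 0)
position 7: 110 → 0  (bit 6 = 0)
position 8: 101 → 0  (bit 5 = 0)
position 2: 100 → 1  (bit 4 = 1)
position 5: 011 → 0  (bit 3 = 0)
position 1: 010 → 1  (bit 2 = 1)
position 0: 001 → 1  (bit 1 = 1)
position 3: 000 → 1  (bit 0 = 1)
bits b7..b0 = 00010111 = 23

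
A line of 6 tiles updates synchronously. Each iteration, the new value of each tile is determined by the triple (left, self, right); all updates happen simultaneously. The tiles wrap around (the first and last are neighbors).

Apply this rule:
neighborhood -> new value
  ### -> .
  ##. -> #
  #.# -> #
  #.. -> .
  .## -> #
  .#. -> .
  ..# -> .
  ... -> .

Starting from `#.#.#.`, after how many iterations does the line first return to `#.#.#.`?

2

iteration 1: .#.#.#
iteration 2: #.#.#.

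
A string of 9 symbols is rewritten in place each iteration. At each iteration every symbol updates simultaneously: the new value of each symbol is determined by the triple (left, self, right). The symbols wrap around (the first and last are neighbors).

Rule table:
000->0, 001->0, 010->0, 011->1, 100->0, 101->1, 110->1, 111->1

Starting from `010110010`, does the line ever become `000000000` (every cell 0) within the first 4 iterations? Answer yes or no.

001110000
001110000  (fixed point — unchanged through iteration 4)
iteration 4 is 001110000, still not uniform 0

no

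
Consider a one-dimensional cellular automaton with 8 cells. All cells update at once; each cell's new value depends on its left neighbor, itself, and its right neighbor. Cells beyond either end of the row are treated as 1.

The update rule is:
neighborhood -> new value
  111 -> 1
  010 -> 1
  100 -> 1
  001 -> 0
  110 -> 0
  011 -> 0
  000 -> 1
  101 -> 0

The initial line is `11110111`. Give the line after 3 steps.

10000100

11100011
11011001
10000100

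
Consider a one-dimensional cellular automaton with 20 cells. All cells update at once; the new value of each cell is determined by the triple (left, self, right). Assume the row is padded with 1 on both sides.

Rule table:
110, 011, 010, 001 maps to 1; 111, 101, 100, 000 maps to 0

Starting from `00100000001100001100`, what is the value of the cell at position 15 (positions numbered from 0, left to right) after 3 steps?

01100000011100011101
01100000110100110101
01100001110101110101
position 15 holds 1

1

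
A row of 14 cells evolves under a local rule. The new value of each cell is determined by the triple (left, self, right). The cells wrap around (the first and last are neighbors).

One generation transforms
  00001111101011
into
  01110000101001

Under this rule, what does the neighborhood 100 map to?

0

At position 0 the neighborhood is 100; the next row has 0 there.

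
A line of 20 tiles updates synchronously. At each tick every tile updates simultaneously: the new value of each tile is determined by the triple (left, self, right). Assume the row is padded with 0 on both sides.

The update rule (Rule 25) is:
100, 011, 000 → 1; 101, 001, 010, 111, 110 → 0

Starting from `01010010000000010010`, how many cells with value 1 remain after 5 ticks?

7

00001001111111001001
11100101000000100100
10010000111110010011
01001110100001001010
00101000011100100001
count of 1: 7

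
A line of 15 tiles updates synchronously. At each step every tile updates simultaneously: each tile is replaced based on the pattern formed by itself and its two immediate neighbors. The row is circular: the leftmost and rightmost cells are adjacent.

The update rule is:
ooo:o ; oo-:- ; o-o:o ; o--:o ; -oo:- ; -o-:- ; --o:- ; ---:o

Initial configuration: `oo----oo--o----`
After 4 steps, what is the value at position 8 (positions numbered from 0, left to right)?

o

step 1: --ooo---o--ooo-
step 2: o--o-oo--o--o-o
step 3: -o--o--o--o--o-
step 4: --o--o--o--o--o
position 8 holds o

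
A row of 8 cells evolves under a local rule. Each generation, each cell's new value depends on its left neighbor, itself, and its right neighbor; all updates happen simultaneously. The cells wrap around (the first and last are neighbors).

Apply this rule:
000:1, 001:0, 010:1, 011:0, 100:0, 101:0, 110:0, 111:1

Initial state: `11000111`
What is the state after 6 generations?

10010011
00010001
01010101
01010101  (fixed point — unchanged through generation 6)

01010101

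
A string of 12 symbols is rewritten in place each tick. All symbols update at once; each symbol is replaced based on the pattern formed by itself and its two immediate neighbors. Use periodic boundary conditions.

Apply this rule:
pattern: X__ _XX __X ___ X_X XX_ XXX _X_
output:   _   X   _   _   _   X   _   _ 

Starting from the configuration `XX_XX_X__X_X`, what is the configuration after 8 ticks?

___XX_______

tick 1: _X_XX______X
tick 2: ___XX_______
tick 3: ___XX_______  (fixed point — unchanged through tick 8)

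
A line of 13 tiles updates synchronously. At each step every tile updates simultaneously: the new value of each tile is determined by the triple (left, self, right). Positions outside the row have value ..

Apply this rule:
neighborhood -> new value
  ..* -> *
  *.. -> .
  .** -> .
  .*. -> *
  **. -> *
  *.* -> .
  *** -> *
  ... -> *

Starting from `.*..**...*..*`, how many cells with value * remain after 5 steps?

8

step 1: **.*.*.***.**
step 2: .*.*.*..**..*
step 3: **.*.*.*.*.**
step 4: .*.*.*.*.*..*
step 5: **.*.*.*.*.**
count of *: 8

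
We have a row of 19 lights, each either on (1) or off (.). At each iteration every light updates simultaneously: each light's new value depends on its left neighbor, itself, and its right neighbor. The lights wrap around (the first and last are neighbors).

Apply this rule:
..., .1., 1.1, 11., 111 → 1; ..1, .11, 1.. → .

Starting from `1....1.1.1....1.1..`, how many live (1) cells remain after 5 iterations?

13

1.11.11111.11.111..
11.11.11111.11.11..
.11.11.11111.11.1..
..11.11.11111.111.1
...11.11.11111.1111
count of 1: 13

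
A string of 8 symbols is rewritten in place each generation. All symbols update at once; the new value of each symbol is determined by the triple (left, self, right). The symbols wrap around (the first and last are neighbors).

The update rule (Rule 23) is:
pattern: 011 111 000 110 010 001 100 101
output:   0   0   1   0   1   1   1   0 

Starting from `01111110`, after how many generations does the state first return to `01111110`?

2

generation 1: 10000001
generation 2: 01111110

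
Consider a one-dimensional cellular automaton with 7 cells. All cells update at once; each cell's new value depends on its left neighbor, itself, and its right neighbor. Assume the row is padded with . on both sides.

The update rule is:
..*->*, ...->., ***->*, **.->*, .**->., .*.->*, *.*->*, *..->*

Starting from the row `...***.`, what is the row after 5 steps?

..*.***
.***.**
*.***.*
**.****
.**.***

.**.***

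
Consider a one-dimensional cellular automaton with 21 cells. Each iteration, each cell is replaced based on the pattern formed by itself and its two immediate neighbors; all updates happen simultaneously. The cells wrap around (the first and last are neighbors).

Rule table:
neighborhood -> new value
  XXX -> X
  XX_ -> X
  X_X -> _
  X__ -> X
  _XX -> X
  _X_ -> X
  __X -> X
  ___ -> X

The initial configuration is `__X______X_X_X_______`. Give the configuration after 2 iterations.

XXXXXXXXXX_X_XXXXXXXX
XXXXXXXXXX_X_XXXXXXXX

XXXXXXXXXX_X_XXXXXXXX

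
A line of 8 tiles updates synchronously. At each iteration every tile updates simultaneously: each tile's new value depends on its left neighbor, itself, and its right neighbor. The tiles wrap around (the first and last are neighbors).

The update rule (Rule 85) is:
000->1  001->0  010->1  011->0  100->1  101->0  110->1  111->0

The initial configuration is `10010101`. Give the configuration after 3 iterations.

01010011

iteration 1: 11010100
iteration 2: 01010110
iteration 3: 01010011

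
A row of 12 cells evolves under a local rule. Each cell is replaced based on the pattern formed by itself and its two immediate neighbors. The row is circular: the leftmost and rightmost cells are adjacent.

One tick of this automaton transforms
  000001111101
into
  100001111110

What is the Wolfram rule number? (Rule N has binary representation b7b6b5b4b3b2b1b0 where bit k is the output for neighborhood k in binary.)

position 6: 111 → 1  (bit 7 = 1)
position 9: 110 → 1  (bit 6 = 1)
position 10: 101 → 1  (bit 5 = 1)
position 0: 100 → 1  (bit 4 = 1)
position 5: 011 → 1  (bit 3 = 1)
position 11: 010 → 0  (bit 2 = 0)
position 4: 001 → 0  (bit 1 = 0)
position 1: 000 → 0  (bit 0 = 0)
bits b7..b0 = 11111000 = 248

248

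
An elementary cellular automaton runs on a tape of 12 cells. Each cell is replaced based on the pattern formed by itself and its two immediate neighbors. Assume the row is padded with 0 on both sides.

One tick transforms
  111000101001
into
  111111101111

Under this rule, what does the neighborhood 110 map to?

At position 2 the neighborhood is 110; the next row has 1 there.

1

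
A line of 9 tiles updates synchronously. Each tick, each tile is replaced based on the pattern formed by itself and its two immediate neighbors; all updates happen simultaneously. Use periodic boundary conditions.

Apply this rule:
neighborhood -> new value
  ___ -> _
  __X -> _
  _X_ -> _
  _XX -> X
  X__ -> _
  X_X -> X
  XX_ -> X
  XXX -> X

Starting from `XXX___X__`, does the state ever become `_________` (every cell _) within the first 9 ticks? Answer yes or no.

no

tick 1: XXX______
tick 2: XXX______  (fixed point — unchanged through tick 9)
tick 9 is XXX______, still not uniform _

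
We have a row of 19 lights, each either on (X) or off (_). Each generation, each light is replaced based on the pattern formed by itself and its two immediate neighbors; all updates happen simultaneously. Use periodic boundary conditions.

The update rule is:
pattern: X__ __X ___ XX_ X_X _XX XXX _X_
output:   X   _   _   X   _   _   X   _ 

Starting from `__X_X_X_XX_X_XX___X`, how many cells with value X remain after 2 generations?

4

generation 1: X________X____XX___
generation 2: _X________X____XX__
count of X: 4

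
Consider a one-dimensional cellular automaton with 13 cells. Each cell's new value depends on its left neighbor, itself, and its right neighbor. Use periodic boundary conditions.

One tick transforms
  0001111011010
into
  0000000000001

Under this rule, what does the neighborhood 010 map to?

At position 11 the neighborhood is 010; the next row has 0 there.

0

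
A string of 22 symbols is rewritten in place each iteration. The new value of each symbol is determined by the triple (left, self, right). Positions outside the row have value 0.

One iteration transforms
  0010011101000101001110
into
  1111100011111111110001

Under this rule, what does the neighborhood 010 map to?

1

At position 2 the neighborhood is 010; the next row has 1 there.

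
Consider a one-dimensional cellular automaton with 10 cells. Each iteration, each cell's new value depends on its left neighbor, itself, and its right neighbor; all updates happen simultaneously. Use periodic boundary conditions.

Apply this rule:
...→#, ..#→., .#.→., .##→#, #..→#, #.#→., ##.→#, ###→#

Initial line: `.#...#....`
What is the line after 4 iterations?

#.###.####

iteration 1: ..##..####
iteration 2: #.###.####
iteration 3: #.###.####  (fixed point — unchanged through iteration 4)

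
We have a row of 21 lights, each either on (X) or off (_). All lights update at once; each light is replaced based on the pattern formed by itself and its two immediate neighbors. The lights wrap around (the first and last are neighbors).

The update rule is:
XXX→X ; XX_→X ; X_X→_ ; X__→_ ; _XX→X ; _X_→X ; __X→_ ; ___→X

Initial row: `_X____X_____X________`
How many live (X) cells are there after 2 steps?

15

_X_XX_X_XXX_X_XXXXXXX
_X_XX_X_XXX_X_XXXXXXX
count of X: 15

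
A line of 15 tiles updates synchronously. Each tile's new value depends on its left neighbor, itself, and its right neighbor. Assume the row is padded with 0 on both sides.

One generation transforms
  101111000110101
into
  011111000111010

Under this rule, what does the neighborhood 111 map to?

At position 3 the neighborhood is 111; the next row has 1 there.

1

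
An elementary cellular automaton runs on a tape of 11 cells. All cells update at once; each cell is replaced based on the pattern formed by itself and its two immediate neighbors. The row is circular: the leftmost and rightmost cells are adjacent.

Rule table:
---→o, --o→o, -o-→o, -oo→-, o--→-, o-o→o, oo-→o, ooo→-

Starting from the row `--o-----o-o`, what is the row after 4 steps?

step 1: -oo-ooooooo
step 2: o-oo------o
step 3: oo-o-ooooo-
step 4: -oooo----oo

-oooo----oo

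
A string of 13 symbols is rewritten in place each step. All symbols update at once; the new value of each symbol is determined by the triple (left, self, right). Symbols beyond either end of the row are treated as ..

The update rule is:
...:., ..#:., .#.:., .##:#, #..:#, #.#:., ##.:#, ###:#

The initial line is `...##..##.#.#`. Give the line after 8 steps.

...###.######

...###.##....
...###.###...
...###.####..
...###.#####.
...###.######
...###.######  (fixed point — unchanged through step 8)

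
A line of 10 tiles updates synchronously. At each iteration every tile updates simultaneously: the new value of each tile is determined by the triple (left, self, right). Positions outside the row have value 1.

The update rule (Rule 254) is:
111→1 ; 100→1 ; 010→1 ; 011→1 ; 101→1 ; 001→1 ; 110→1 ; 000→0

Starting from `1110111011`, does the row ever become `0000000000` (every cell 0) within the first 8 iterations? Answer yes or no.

no

1111111111
1111111111  (fixed point — unchanged through iteration 8)
iteration 8 is 1111111111, still not uniform 0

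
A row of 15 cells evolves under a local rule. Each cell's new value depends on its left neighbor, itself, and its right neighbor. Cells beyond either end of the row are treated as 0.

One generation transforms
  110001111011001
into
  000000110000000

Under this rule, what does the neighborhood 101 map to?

0

At position 9 the neighborhood is 101; the next row has 0 there.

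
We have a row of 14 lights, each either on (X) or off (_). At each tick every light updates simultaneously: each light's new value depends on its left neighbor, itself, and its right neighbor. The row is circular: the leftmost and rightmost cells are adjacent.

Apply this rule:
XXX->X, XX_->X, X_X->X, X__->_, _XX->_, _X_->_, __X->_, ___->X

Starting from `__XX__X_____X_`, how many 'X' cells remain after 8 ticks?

X__X____XXX___
_____XX__XX_X_
XXXX__X___XX__
_XXX____X__X__
__XX_XX______X
___XX_X_XXXX__
XX__XX_X_XXX_X
XX___XX_X_XXX_
count of X: 8

8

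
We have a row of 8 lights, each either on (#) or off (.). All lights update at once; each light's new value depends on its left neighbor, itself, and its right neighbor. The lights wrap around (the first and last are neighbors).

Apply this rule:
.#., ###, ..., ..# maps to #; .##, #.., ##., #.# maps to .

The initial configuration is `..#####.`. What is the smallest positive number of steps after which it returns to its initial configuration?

##.###..
....#..#
.####.##
..##....
##...###
#..##.##
..#....#
.##.####
.....##.
#####...
.###..##
..#..#..
###.##.#
##......
...#####
.##.###.
#....#..
#.####.#
...##...
###...##
##..##.#
#..#....
#.##.###
......##
.#####..
#.###..#
...#..#.
####.##.
.##.....
#...####
..##.###
.#....#.
##.####.
....##..
####...#
###..##.
.#..#...
##.##.##
#......#
..#####.

40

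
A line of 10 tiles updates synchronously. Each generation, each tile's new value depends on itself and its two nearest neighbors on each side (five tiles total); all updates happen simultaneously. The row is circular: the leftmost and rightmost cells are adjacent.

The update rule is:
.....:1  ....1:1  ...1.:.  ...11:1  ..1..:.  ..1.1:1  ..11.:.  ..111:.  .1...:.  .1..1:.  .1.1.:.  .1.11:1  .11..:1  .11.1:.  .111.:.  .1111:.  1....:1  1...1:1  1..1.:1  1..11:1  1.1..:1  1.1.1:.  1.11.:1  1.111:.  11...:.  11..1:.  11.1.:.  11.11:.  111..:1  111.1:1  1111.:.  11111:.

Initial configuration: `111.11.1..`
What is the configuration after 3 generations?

11...11...

generation 1: ..1.1..1.1
generation 2: .11.1.11.1
generation 3: 11...11...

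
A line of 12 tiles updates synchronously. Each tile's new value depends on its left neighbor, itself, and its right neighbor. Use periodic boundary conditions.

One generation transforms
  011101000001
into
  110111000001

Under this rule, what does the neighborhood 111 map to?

0

At position 2 the neighborhood is 111; the next row has 0 there.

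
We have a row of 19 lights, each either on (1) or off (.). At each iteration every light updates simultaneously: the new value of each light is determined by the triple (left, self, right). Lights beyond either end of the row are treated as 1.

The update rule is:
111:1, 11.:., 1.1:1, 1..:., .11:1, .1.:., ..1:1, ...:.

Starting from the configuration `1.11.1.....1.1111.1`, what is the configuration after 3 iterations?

.11.1.....1.1111.11
11.1.....1.1111.111
1.1.....1.1111.1111

1.1.....1.1111.1111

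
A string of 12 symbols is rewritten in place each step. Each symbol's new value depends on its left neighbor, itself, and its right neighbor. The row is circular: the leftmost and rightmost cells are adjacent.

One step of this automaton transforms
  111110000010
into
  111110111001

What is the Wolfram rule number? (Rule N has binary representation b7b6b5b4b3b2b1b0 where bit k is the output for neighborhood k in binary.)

233

position 1: 111 → 1  (bit 7 = 1)
position 4: 110 → 1  (bit 6 = 1)
position 11: 101 → 1  (bit 5 = 1)
position 5: 100 → 0  (bit 4 = 0)
position 0: 011 → 1  (bit 3 = 1)
position 10: 010 → 0  (bit 2 = 0)
position 9: 001 → 0  (bit 1 = 0)
position 6: 000 → 1  (bit 0 = 1)
bits b7..b0 = 11101001 = 233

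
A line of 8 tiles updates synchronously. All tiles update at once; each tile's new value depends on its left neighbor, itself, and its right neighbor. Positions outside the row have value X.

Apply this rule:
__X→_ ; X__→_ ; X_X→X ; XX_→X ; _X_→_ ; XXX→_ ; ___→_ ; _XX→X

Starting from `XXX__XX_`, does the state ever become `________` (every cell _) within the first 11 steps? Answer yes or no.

yes

__X__XXX
_____X__
________
all cells are _ at step 3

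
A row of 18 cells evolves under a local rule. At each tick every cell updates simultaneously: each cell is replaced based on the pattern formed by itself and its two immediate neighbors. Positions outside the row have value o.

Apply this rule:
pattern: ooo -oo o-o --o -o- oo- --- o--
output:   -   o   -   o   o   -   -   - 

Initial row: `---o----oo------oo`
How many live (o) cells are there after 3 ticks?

6

--oo---oo------oo-
-oo---oo------oo--
-o---oo------oo--o
count of o: 6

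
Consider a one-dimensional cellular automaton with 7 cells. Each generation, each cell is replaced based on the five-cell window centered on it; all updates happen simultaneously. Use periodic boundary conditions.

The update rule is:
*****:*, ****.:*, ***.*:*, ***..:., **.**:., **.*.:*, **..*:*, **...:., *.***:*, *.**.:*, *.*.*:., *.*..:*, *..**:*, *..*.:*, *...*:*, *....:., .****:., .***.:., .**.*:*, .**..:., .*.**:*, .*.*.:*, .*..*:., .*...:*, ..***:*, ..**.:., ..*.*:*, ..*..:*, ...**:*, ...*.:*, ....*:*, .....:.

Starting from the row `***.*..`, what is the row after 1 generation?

*.***.*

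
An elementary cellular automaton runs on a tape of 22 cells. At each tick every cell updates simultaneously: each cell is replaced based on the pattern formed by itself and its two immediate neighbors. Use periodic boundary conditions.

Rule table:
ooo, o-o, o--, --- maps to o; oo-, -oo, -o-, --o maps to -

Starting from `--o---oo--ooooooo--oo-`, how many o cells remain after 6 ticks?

8

o--oo---o--ooooo-o---o
-o---oo--o--ooo-o-oo--
--oo---o--o--o-o-o--oo
o---oo--o--o--o-o-o---
-oo---o--o--o--o-o-oo-
---oo--o--o--o--o-o--o
count of o: 8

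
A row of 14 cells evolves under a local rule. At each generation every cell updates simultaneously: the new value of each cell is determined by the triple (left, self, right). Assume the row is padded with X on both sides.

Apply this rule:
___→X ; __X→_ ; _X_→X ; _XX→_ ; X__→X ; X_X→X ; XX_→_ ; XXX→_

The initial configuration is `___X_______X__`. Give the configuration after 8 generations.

XX_XXXXXXX_XX_
__X_______X__X
X_XXXXXXX_XX__
_X_______X__X_
XXXXXXXX_XX_XX
________X__X__
XXXXXXX_XX_XX_
_______X__X__X

_______X__X__X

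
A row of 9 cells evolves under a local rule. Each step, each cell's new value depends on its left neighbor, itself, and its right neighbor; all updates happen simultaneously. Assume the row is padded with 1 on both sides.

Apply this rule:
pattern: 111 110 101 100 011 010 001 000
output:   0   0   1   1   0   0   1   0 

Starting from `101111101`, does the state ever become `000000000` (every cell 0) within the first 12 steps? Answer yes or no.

no

010000010
101000101
010101010
101010101
010101010  (repeats step 3; period 2)
step 12: 101010101
step 12 is 101010101, still not uniform 0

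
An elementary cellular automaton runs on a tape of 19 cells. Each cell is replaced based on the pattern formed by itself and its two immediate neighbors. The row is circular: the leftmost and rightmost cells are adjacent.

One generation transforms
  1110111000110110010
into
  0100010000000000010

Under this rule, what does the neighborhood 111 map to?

At position 1 the neighborhood is 111; the next row has 1 there.

1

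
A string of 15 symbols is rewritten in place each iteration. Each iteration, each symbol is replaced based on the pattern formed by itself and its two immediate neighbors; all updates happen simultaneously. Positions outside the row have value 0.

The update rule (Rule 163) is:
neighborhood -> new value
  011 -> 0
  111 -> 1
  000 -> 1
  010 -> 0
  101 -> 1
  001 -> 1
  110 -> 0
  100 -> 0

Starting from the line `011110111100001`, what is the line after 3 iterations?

100101001101001

101101011001110
010010100010100
100101001101001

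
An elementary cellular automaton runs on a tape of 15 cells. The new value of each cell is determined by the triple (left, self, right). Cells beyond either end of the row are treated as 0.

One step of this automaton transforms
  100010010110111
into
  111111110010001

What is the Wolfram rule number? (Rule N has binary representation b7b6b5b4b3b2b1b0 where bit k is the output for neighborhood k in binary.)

87

position 13: 111 → 0  (bit 7 = 0)
position 10: 110 → 1  (bit 6 = 1)
position 8: 101 → 0  (bit 5 = 0)
position 1: 100 → 1  (bit 4 = 1)
position 9: 011 → 0  (bit 3 = 0)
position 0: 010 → 1  (bit 2 = 1)
position 3: 001 → 1  (bit 1 = 1)
position 2: 000 → 1  (bit 0 = 1)
bits b7..b0 = 01010111 = 87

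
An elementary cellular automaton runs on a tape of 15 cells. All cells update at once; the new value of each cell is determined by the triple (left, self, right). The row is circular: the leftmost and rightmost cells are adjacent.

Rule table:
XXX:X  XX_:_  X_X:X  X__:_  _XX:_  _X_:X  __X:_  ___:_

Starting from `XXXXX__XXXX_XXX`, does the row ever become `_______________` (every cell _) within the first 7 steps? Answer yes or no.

yes

XXXX____XX_X_XX
XXX_______XXX_X
XX_________X_X_
___________XXXX
____________XX_
_______________
all cells are _ at step 6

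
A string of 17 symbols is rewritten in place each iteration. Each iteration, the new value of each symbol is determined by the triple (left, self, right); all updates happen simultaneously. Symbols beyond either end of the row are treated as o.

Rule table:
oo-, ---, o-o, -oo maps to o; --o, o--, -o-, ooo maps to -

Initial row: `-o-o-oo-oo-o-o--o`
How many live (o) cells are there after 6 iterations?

9

o-o-ooooooo-o---o
oo-oo-----oo--o-o
-oooo-ooo-oo---oo
oo--ooo-oooo-o-o-
-o--o-ooo--oo-o-o
o----oo-o--ooo-oo
count of o: 9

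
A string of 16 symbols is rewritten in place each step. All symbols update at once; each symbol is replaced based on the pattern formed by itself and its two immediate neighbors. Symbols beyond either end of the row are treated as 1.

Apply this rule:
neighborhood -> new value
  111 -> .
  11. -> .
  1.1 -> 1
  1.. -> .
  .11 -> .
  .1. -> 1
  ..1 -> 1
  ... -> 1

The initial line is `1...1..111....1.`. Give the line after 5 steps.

.11.11..1....111

..111.1....11111
.1...11.111.....
11.11..1....1111
..1...11.111....
.11.11..1....111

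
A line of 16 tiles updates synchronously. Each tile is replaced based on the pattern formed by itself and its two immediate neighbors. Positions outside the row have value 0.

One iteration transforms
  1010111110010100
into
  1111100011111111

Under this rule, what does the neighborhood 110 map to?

1

At position 8 the neighborhood is 110; the next row has 1 there.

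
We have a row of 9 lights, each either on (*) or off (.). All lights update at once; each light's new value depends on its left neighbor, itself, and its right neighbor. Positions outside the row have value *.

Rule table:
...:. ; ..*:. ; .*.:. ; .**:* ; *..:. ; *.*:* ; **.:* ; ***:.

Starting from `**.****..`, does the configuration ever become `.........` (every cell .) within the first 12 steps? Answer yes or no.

.***..*..
**.*.....
.**......
***......
..*......
.........
all cells are . at step 6

yes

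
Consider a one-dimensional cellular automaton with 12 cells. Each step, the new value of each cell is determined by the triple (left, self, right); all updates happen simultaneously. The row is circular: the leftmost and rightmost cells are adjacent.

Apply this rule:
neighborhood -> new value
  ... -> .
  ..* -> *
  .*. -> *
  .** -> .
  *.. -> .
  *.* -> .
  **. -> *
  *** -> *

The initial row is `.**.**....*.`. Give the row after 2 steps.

*.*.**..*.*.

step 1: *.*..*...**.
step 2: *.*.**..*.*.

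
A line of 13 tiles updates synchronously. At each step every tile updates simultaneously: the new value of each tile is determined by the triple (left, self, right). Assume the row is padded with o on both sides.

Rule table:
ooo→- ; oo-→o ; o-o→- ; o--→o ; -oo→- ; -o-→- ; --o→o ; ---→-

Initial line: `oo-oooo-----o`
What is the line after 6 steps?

oo-o--o--o---

step 1: -o----oo---o-
step 2: --o--o-oo-o--
step 3: oo-oo---o--oo
step 4: -o--oo-o-oo--
step 5: --oo-o----ooo
step 6: oo-o--o--o---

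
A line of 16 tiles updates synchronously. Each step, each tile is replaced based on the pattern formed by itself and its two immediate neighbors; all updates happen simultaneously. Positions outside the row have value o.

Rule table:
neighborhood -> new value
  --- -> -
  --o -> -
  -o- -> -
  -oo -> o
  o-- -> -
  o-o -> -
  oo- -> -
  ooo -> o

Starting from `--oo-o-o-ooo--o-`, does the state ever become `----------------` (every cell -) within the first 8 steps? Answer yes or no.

step 1: --o------oo-----
step 2: ---------o------
step 3: ----------------
all cells are - at step 3

yes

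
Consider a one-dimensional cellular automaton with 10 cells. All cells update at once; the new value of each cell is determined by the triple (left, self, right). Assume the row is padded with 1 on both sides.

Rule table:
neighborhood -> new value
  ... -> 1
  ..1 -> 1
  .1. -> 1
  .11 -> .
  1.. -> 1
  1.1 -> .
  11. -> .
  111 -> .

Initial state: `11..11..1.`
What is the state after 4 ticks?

tick 1: ..11..111.
tick 2: 11..11....
tick 3: ..11..1111
tick 4: 11..11....

11..11....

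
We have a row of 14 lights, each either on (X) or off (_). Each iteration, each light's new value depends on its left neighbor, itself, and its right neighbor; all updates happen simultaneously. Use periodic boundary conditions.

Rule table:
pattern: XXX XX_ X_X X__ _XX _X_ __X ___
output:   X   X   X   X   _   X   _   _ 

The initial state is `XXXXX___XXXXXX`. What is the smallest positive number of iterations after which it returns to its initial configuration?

14

iteration 1: XXXXXX___XXXXX
iteration 2: XXXXXXX___XXXX
iteration 3: XXXXXXXX___XXX
iteration 4: XXXXXXXXX___XX
iteration 5: XXXXXXXXXX___X
iteration 6: XXXXXXXXXXX___
iteration 7: _XXXXXXXXXXX__
iteration 8: __XXXXXXXXXXX_
iteration 9: ___XXXXXXXXXXX
iteration 10: X___XXXXXXXXXX
iteration 11: XX___XXXXXXXXX
iteration 12: XXX___XXXXXXXX
iteration 13: XXXX___XXXXXXX
iteration 14: XXXXX___XXXXXX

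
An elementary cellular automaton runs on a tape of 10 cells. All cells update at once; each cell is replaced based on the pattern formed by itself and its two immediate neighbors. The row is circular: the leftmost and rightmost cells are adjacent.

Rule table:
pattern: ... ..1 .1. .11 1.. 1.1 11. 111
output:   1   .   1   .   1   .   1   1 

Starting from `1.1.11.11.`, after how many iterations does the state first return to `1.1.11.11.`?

10

1.1..1..1.
1.11.11.1.
1..1..1.1.
11.11.1.1.
.1..1.1.1.
.11.1.1.11
..1.1.1..1
1.1.1.11.1
1.1.1..1..
1.1.11.11.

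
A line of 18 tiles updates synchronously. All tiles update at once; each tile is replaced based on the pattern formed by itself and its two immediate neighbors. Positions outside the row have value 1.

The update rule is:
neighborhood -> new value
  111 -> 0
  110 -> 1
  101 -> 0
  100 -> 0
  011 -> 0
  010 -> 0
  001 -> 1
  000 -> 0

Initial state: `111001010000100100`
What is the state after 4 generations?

000000001001001001

generation 1: 001010000001001001
generation 2: 010000000010010010
generation 3: 000000000100100100
generation 4: 000000001001001001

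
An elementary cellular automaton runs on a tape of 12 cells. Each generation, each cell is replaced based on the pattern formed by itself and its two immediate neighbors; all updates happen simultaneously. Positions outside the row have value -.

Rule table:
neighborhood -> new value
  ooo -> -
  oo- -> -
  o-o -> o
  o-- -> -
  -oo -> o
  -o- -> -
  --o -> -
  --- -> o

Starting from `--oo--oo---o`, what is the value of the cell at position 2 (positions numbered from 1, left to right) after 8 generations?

o

o-o---o--o--
-o--o------o
------oooo--
ooooo-o----o
o----o--oo--
--oo----o--o
o-o--oo-----
-o---o--oooo
position 2 holds o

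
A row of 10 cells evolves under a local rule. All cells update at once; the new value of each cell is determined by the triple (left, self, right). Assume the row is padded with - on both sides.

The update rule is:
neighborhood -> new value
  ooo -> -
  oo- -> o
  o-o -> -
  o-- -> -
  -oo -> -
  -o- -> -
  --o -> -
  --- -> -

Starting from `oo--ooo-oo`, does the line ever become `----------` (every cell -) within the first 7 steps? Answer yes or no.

yes

-o----o--o
----------
all cells are - at step 2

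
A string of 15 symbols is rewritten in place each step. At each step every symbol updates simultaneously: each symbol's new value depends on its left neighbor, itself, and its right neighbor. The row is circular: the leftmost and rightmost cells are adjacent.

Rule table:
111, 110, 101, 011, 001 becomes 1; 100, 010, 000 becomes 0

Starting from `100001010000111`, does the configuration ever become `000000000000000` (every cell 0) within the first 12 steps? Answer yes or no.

no

100010100001111
100101000011111
101010000111111
110100001111111
111000011111111
111000111111111
111001111111111
111011111111111
111111111111111
111111111111111  (fixed point — unchanged through step 12)
step 12 is 111111111111111, still not uniform 0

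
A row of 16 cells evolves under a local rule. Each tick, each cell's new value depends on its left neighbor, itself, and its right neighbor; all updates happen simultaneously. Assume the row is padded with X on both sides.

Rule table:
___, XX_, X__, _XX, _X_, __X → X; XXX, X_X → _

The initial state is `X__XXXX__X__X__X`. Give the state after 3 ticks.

XXXX__XXXXXXXXXX
___XXXX_________
XXXX__XXXXXXXXXX

XXXX__XXXXXXXXXX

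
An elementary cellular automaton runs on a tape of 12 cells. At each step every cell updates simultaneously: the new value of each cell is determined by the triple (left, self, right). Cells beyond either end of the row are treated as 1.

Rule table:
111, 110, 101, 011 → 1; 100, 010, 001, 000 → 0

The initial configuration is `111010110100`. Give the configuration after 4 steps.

111111111000

111101111000
111111111000
111111111000  (fixed point — unchanged through step 4)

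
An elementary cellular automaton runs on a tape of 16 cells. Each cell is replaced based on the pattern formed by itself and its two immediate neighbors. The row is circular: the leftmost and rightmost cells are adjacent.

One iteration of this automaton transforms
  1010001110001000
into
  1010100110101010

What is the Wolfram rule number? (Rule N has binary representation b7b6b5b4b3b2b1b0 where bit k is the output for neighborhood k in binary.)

position 7: 111 → 1  (bit 7 = 1)
position 8: 110 → 1  (bit 6 = 1)
position 1: 101 → 0  (bit 5 = 0)
position 3: 100 → 0  (bit 4 = 0)
position 6: 011 → 0  (bit 3 = 0)
position 0: 010 → 1  (bit 2 = 1)
position 5: 001 → 0  (bit 1 = 0)
position 4: 000 → 1  (bit 0 = 1)
bits b7..b0 = 11000101 = 197

197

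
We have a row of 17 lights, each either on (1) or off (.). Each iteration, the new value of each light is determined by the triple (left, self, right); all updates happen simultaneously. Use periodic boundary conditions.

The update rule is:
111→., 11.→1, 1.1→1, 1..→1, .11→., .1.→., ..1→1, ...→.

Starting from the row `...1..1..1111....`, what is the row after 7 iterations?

iteration 1: ..1.11.11...11...
iteration 2: .1.1.11.11.1.11..
iteration 3: 1.1.1.11.11.1.11.
iteration 4: .1.1.1.11.11.1.11
iteration 5: 1.1.1.1.11.11.1.1
iteration 6: 11.1.1.1.11.11.1.
iteration 7: .11.1.1.1.11.11.1

.11.1.1.1.11.11.1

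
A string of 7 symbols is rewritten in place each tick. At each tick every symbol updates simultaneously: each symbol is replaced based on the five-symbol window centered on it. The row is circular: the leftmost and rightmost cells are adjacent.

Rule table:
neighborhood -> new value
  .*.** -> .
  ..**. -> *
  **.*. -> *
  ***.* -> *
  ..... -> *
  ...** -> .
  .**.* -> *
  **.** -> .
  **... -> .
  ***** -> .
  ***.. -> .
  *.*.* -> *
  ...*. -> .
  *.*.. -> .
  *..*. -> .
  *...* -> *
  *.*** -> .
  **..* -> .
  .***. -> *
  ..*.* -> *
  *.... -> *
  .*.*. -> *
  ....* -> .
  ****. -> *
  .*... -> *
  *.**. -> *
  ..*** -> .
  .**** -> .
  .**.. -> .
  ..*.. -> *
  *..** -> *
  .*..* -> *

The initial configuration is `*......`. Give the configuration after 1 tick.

*****..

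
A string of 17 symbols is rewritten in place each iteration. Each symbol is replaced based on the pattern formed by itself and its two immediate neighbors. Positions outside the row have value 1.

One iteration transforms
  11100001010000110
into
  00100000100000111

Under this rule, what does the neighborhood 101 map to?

At position 8 the neighborhood is 101; the next row has 1 there.

1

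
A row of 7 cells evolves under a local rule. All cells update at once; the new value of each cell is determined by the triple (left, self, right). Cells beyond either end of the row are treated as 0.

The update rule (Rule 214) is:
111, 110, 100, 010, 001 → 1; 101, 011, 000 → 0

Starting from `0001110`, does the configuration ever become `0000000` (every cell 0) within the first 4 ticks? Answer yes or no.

0010111
0110011
1011101
1001101
tick 4 is 1001101, still not uniform 0

no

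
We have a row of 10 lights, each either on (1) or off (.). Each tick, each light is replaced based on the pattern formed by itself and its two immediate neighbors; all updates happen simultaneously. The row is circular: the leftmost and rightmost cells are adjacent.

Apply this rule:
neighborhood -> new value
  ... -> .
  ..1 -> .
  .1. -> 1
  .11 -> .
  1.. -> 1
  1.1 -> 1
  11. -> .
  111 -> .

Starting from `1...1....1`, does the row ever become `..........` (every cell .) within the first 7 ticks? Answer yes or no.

no

.1..11....
.11...1...
...1..11..
...11...1.
.....1..11
1....11...
11.....1..
tick 7 is 11.....1.., still not uniform .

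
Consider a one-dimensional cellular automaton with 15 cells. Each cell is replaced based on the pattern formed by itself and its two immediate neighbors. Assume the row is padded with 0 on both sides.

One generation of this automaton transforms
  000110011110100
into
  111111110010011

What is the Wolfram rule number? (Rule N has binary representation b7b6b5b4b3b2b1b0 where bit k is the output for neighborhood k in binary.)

91

position 8: 111 → 0  (bit 7 = 0)
position 4: 110 → 1  (bit 6 = 1)
position 11: 101 → 0  (bit 5 = 0)
position 5: 100 → 1  (bit 4 = 1)
position 3: 011 → 1  (bit 3 = 1)
position 12: 010 → 0  (bit 2 = 0)
position 2: 001 → 1  (bit 1 = 1)
position 0: 000 → 1  (bit 0 = 1)
bits b7..b0 = 01011011 = 91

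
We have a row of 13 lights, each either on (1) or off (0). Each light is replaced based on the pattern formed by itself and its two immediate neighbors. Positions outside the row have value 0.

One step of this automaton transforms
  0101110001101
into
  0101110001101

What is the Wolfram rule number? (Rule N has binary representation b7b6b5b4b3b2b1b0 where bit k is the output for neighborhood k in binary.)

position 4: 111 → 1  (bit 7 = 1)
position 5: 110 → 1  (bit 6 = 1)
position 2: 101 → 0  (bit 5 = 0)
position 6: 100 → 0  (bit 4 = 0)
position 3: 011 → 1  (bit 3 = 1)
position 1: 010 → 1  (bit 2 = 1)
position 0: 001 → 0  (bit 1 = 0)
position 7: 000 → 0  (bit 0 = 0)
bits b7..b0 = 11001100 = 204

204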